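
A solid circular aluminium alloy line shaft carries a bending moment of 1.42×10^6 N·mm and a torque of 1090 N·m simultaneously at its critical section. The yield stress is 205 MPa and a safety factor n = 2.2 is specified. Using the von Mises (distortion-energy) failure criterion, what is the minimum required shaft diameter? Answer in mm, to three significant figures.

d = 57.1 mm

σ_allow = σ_y/n = 205/2.2 = 93.18 MPa.
For a solid shaft σ_b = 32M/(πd³) and τ = 16T/(πd³), so the von Mises stress is σ' = (16/πd³)·√(4M²+3T²).
√(4M²+3T²) = √(4×(1.420×10^6)² + 3×(1.090×10^6)²) = 3.410×10^6 N·mm.
d³ = 16×3.410×10^6/(π×93.18) = 186400 mm³.
d = 57.12 mm.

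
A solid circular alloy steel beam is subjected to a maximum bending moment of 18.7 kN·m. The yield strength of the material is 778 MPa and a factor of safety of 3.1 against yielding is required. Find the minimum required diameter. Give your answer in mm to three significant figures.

d = 91.2 mm

σ_allow = 778/3.1 = 251.0 MPa.
For a solid circular section σ = 32M/(πd³), so d³ = 32M/(π σ_allow) = 32×1.8700×10^7/(π×251.0) = 759000 mm³.
d = 91.22 mm.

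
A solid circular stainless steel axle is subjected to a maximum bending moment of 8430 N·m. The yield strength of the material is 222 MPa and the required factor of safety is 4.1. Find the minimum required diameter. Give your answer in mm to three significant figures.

σ_allow = 222/4.1 = 54.15 MPa.
For a solid circular section σ = 32M/(πd³), so d³ = 32M/(π σ_allow) = 32×8430000/(π×54.15) = 1.586×10^6 mm³.
d = 116.6 mm.

d = 117 mm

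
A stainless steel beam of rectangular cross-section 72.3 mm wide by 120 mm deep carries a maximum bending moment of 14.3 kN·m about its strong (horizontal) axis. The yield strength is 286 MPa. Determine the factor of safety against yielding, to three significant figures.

Section modulus S = bh²/6 = 72.3×120²/6 = 173500 mm³.
σ = M/S = 1.4300×10^7/173500 = 82.41 MPa.
n = 286/82.41 = 3.470.

n = 3.47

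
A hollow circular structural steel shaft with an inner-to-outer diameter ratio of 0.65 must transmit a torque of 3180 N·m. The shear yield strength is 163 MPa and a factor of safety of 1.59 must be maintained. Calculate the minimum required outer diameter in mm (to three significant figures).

d_o = 57.7 mm

τ_allow = 163/1.59 = 102.5 MPa.
For a hollow shaft τ = 16T/[πd_o³(1−k⁴)] with k = 0.65, so 1−k⁴ = 0.8215.
d_o³ = 16T/[π τ_allow (1−k⁴)] = 16×3180000/(π×102.5×0.8215) = 192300 mm³.
d_o = 57.72 mm.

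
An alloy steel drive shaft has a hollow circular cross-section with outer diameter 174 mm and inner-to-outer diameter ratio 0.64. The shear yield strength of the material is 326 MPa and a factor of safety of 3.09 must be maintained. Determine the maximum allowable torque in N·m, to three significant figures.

T_allow = 90800 N·m

τ_allow = 326/3.09 = 105.5 MPa.
For a hollow shaft T_allow = τ_allow·πd_o³(1−k⁴)/16 with 1−k⁴ = 0.8322, so πd_o³(1−k⁴)/16 = 860800 mm³.
T_allow = 105.5×860800 = 9.082×10^7 N·mm = 90820 N·m.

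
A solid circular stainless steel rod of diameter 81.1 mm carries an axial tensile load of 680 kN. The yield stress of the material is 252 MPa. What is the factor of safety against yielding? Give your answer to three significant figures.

A = πd²/4 = 5166 mm².
σ = F/A = 680000/5166 = 131.6 MPa.
n = 252/131.6 = 1.914.

n = 1.91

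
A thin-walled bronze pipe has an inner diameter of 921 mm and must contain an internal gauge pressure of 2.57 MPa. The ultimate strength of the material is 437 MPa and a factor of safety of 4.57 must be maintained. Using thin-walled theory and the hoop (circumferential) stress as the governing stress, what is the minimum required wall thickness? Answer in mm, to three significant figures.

t = 12.4 mm

σ_allow = 437/4.57 = 95.62 MPa.
Hoop stress σ_h = pD/(2t), so t = pD/(2σ_allow) = 2.57×921/(2×95.62) = 12.38 mm.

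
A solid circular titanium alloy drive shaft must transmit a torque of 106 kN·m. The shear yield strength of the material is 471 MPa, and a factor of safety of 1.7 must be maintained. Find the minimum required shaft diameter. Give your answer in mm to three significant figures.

d = 125 mm

Allowable shear stress τ_allow = 471/1.7 = 277.1 MPa.
For a solid shaft τ = 16T/(πd³), so d³ = 16T/(π τ_allow) = 16×1.0600×10^8/(π×277.1) = 1.949×10^6 mm³.
d = (1.949×10^6)^(1/3) = 124.9 mm.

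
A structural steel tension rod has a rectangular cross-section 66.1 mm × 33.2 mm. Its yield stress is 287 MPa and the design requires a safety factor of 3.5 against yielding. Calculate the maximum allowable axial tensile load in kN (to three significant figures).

F_allow = 180 kN

σ_allow = 287/3.5 = 82.00 MPa.
A = 66.1×33.2 = 2195 mm².
F_allow = σ_allow × A = 82.00×2195 = 180000 N.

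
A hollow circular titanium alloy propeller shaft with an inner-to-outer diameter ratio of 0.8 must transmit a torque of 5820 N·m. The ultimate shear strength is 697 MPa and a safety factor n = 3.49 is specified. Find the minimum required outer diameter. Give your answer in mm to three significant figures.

d_o = 63.1 mm

τ_allow = 697/3.49 = 199.7 MPa.
For a hollow shaft τ = 16T/[πd_o³(1−k⁴)] with k = 0.8, so 1−k⁴ = 0.5904.
d_o³ = 16T/[π τ_allow (1−k⁴)] = 16×5820000/(π×199.7×0.5904) = 251400 mm³.
d_o = 63.11 mm.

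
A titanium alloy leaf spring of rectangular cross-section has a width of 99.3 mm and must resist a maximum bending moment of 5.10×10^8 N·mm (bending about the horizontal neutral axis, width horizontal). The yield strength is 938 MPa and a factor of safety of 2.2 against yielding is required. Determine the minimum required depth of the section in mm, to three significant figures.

σ_allow = 938/2.2 = 426.4 MPa.
For a rectangular section σ = 6M/(bh²), so h² = 6M/(b σ_allow) = 6×5.1000×10^8/(99.3×426.4) = 72280 mm².
h = 268.8 mm.

h = 269 mm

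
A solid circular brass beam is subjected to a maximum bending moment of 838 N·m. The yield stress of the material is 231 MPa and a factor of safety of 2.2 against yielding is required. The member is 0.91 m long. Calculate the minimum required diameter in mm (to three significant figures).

d = 43.3 mm

σ_allow = 231/2.2 = 105.0 MPa.
For a solid circular section σ = 32M/(πd³), so d³ = 32M/(π σ_allow) = 32×838000/(π×105.0) = 81290 mm³.
d = 43.32 mm.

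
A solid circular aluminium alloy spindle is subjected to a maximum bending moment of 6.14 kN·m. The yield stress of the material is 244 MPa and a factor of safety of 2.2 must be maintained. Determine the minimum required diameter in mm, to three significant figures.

σ_allow = 244/2.2 = 110.9 MPa.
For a solid circular section σ = 32M/(πd³), so d³ = 32M/(π σ_allow) = 32×6140000/(π×110.9) = 563900 mm³.
d = 82.62 mm.

d = 82.6 mm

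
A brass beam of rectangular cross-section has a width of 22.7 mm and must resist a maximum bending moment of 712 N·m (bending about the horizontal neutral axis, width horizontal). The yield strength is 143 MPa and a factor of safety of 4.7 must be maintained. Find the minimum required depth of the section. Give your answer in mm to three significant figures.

h = 78.6 mm

σ_allow = 143/4.7 = 30.43 MPa.
For a rectangular section σ = 6M/(bh²), so h² = 6M/(b σ_allow) = 6×712000/(22.7×30.43) = 6185 mm².
h = 78.65 mm.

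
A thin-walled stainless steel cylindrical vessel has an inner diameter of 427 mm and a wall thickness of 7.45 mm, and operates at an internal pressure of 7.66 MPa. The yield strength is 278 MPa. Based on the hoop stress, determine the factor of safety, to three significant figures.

n = 1.27

σ_h = pD/(2t) = 7.66×427/(2×7.45) = 219.5 MPa.
n = 278/219.5 = 1.266.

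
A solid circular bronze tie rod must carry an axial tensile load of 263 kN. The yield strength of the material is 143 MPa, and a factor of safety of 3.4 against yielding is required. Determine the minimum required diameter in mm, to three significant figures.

d = 89.2 mm

Allowable stress σ_allow = 143/3.4 = 42.06 MPa.
Required area A = F/σ_allow = 263000/42.06 = 6253 mm².
A = πd²/4 → d = √(4A/π) = 89.23 mm.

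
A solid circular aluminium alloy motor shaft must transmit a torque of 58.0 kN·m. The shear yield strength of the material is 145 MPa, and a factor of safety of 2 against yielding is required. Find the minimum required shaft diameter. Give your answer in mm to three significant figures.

Allowable shear stress τ_allow = 145/2 = 72.50 MPa.
For a solid shaft τ = 16T/(πd³), so d³ = 16T/(π τ_allow) = 16×5.8000×10^7/(π×72.50) = 4.074×10^6 mm³.
d = (4.074×10^6)^(1/3) = 159.7 mm.

d = 160 mm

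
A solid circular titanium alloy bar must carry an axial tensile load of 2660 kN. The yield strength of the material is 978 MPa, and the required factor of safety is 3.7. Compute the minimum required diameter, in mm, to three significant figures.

d = 113 mm

Allowable stress σ_allow = 978/3.7 = 264.3 MPa.
Required area A = F/σ_allow = 2660000/264.3 = 10060 mm².
A = πd²/4 → d = √(4A/π) = 113.2 mm.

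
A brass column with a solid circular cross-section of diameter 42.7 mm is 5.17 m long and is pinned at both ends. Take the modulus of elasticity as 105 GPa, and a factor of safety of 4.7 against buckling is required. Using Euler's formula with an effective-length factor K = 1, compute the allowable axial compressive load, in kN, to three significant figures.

P_allow = 1.35 kN

I = πd⁴/64 = π×42.7⁴/64 = 163200 mm⁴.
Effective length L_e = KL = 1×5.17 m = 5170 mm.
Euler critical load P_cr = π²EI/L_e² = π²×105000×163200/5170² = 6327 N.
P_allow = P_cr/n = 6327/4.7 = 1346 N.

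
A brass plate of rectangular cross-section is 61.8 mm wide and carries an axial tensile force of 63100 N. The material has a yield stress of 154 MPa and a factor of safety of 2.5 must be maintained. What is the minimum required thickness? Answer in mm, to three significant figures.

σ_allow = 154/2.5 = 61.60 MPa.
Required area A = F/σ_allow = 63100/61.60 = 1024 mm².
t = A/w = 1024/61.8 = 16.58 mm.

t = 16.6 mm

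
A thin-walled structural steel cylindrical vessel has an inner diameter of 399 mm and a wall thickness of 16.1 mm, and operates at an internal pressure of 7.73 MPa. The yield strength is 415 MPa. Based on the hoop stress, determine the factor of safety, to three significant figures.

n = 4.33

σ_h = pD/(2t) = 7.73×399/(2×16.1) = 95.78 MPa.
n = 415/95.78 = 4.333.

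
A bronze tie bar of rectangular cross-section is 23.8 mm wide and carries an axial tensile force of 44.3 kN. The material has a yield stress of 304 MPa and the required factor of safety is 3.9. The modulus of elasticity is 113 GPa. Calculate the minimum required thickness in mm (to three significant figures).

σ_allow = 304/3.9 = 77.95 MPa.
Required area A = F/σ_allow = 44300/77.95 = 568.3 mm².
t = A/w = 568.3/23.8 = 23.88 mm.

t = 23.9 mm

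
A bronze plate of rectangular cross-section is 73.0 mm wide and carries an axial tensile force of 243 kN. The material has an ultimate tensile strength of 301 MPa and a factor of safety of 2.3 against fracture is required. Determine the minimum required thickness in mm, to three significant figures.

t = 25.4 mm

σ_allow = 301/2.3 = 130.9 MPa.
Required area A = F/σ_allow = 243000/130.9 = 1857 mm².
t = A/w = 1857/73.0 = 25.44 mm.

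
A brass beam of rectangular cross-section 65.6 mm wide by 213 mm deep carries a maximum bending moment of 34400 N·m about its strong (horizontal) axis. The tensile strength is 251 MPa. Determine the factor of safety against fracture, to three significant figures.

Section modulus S = bh²/6 = 65.6×213²/6 = 496000 mm³.
σ = M/S = 3.4400×10^7/496000 = 69.35 MPa.
n = 251/69.35 = 3.619.

n = 3.62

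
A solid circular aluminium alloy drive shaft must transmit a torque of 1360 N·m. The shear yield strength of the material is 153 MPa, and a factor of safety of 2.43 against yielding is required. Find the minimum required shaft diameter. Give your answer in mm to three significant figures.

Allowable shear stress τ_allow = 153/2.43 = 62.96 MPa.
For a solid shaft τ = 16T/(πd³), so d³ = 16T/(π τ_allow) = 16×1360000/(π×62.96) = 110000 mm³.
d = (110000)^(1/3) = 47.92 mm.

d = 47.9 mm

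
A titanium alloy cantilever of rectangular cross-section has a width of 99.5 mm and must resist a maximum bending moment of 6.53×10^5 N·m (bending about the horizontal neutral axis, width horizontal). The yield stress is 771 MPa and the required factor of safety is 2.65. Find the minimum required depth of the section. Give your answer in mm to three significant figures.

h = 368 mm

σ_allow = 771/2.65 = 290.9 MPa.
For a rectangular section σ = 6M/(bh²), so h² = 6M/(b σ_allow) = 6×6.5300×10^8/(99.5×290.9) = 135300 mm².
h = 367.9 mm.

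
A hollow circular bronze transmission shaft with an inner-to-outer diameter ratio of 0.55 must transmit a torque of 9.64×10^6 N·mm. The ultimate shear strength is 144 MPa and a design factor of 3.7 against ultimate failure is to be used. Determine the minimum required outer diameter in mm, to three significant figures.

τ_allow = 144/3.7 = 38.92 MPa.
For a hollow shaft τ = 16T/[πd_o³(1−k⁴)] with k = 0.55, so 1−k⁴ = 0.9085.
d_o³ = 16T/[π τ_allow (1−k⁴)] = 16×9640000/(π×38.92×0.9085) = 1.389×10^6 mm³.
d_o = 111.6 mm.

d_o = 112 mm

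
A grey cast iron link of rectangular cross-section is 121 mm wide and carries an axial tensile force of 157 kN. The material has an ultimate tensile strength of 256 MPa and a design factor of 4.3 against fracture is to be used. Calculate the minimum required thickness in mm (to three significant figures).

t = 21.8 mm

σ_allow = 256/4.3 = 59.53 MPa.
Required area A = F/σ_allow = 157000/59.53 = 2637 mm².
t = A/w = 2637/121 = 21.79 mm.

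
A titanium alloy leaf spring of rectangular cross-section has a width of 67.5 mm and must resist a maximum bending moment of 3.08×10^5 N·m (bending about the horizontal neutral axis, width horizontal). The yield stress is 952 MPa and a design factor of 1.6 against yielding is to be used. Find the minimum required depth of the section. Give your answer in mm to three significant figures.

σ_allow = 952/1.6 = 595.0 MPa.
For a rectangular section σ = 6M/(bh²), so h² = 6M/(b σ_allow) = 6×3.0800×10^8/(67.5×595.0) = 46010 mm².
h = 214.5 mm.

h = 215 mm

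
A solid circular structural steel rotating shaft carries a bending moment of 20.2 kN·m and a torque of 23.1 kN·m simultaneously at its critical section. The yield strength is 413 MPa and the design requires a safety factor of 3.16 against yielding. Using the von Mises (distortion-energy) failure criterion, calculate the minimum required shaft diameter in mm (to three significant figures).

σ_allow = σ_y/n = 413/3.16 = 130.7 MPa.
For a solid shaft σ_b = 32M/(πd³) and τ = 16T/(πd³), so the von Mises stress is σ' = (16/πd³)·√(4M²+3T²).
√(4M²+3T²) = √(4×(2.020×10^7)² + 3×(2.310×10^7)²) = 5.686×10^7 N·mm.
d³ = 16×5.686×10^7/(π×130.7) = 2.216×10^6 mm³.
d = 130.4 mm.

d = 130 mm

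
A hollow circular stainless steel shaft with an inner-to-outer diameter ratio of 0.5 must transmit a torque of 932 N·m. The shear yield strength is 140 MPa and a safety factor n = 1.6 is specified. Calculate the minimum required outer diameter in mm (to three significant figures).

d_o = 38.7 mm

τ_allow = 140/1.6 = 87.50 MPa.
For a hollow shaft τ = 16T/[πd_o³(1−k⁴)] with k = 0.5, so 1−k⁴ = 0.9375.
d_o³ = 16T/[π τ_allow (1−k⁴)] = 16×932000/(π×87.50×0.9375) = 57860 mm³.
d_o = 38.68 mm.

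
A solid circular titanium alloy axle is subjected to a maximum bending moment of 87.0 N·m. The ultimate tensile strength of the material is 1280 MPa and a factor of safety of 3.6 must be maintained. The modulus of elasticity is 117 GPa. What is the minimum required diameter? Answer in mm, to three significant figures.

d = 13.6 mm

σ_allow = 1280/3.6 = 355.6 MPa.
For a solid circular section σ = 32M/(πd³), so d³ = 32M/(π σ_allow) = 32×87000/(π×355.6) = 2492 mm³.
d = 13.56 mm.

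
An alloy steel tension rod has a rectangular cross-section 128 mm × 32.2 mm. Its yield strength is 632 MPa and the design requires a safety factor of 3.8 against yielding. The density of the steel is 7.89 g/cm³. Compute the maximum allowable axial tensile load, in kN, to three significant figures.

F_allow = 685 kN

σ_allow = 632/3.8 = 166.3 MPa.
A = 128×32.2 = 4122 mm².
F_allow = σ_allow × A = 166.3×4122 = 685500 N.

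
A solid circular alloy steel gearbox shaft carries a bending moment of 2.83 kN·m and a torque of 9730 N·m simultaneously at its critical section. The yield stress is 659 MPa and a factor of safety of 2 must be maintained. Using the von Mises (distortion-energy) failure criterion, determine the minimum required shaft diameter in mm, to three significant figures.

d = 65.0 mm

σ_allow = σ_y/n = 659/2 = 329.5 MPa.
For a solid shaft σ_b = 32M/(πd³) and τ = 16T/(πd³), so the von Mises stress is σ' = (16/πd³)·√(4M²+3T²).
√(4M²+3T²) = √(4×(2.830×10^6)² + 3×(9.730×10^6)²) = 1.778×10^7 N·mm.
d³ = 16×1.778×10^7/(π×329.5) = 274800 mm³.
d = 65.01 mm.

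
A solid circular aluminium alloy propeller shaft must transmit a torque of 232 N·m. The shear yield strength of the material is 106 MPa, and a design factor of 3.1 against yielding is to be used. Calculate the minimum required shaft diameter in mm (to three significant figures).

d = 32.6 mm

Allowable shear stress τ_allow = 106/3.1 = 34.19 MPa.
For a solid shaft τ = 16T/(πd³), so d³ = 16T/(π τ_allow) = 16×232000/(π×34.19) = 34560 mm³.
d = (34560)^(1/3) = 32.57 mm.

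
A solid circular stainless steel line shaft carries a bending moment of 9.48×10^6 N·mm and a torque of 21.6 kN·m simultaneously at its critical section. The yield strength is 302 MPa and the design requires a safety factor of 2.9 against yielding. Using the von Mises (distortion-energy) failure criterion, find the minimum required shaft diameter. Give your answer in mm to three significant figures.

d = 127 mm

σ_allow = σ_y/n = 302/2.9 = 104.1 MPa.
For a solid shaft σ_b = 32M/(πd³) and τ = 16T/(πd³), so the von Mises stress is σ' = (16/πd³)·√(4M²+3T²).
√(4M²+3T²) = √(4×(9.480×10^6)² + 3×(2.160×10^7)²) = 4.194×10^7 N·mm.
d³ = 16×4.194×10^7/(π×104.1) = 2.051×10^6 mm³.
d = 127.1 mm.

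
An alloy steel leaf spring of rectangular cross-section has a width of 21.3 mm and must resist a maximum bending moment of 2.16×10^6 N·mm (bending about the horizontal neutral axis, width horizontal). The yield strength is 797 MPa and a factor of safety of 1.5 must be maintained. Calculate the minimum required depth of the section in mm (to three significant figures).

σ_allow = 797/1.5 = 531.3 MPa.
For a rectangular section σ = 6M/(bh²), so h² = 6M/(b σ_allow) = 6×2160000/(21.3×531.3) = 1145 mm².
h = 33.84 mm.

h = 33.8 mm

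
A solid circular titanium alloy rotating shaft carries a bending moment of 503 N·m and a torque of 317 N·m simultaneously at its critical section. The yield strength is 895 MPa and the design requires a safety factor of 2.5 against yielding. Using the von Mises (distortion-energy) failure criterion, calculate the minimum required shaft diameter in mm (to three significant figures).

d = 25.4 mm

σ_allow = σ_y/n = 895/2.5 = 358.0 MPa.
For a solid shaft σ_b = 32M/(πd³) and τ = 16T/(πd³), so the von Mises stress is σ' = (16/πd³)·√(4M²+3T²).
√(4M²+3T²) = √(4×(503000)² + 3×(317000)²) = 1.146×10^6 N·mm.
d³ = 16×1.146×10^6/(π×358.0) = 16300 mm³.
d = 25.36 mm.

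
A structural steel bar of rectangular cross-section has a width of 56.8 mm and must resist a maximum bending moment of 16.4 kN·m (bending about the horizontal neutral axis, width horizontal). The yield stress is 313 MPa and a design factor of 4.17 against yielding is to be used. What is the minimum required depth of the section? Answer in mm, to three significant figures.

σ_allow = 313/4.17 = 75.06 MPa.
For a rectangular section σ = 6M/(bh²), so h² = 6M/(b σ_allow) = 6×1.6400×10^7/(56.8×75.06) = 23080 mm².
h = 151.9 mm.

h = 152 mm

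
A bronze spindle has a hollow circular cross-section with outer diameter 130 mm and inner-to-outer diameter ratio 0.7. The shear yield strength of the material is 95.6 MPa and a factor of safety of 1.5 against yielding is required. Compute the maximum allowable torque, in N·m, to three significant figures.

τ_allow = 95.6/1.5 = 63.73 MPa.
For a hollow shaft T_allow = τ_allow·πd_o³(1−k⁴)/16 with 1−k⁴ = 0.7599, so πd_o³(1−k⁴)/16 = 327800 mm³.
T_allow = 63.73×327800 = 2.089×10^7 N·mm = 20890 N·m.

T_allow = 20900 N·m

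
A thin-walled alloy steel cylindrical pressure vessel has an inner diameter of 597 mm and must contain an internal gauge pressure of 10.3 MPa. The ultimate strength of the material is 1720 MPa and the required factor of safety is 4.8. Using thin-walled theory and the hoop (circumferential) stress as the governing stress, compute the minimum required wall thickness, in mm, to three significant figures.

t = 8.58 mm

σ_allow = 1720/4.8 = 358.3 MPa.
Hoop stress σ_h = pD/(2t), so t = pD/(2σ_allow) = 10.3×597/(2×358.3) = 8.580 mm.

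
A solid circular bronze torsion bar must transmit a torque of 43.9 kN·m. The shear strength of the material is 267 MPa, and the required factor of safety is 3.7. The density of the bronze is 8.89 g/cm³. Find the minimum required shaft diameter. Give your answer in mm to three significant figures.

Allowable shear stress τ_allow = 267/3.7 = 72.16 MPa.
For a solid shaft τ = 16T/(πd³), so d³ = 16T/(π τ_allow) = 16×4.3900×10^7/(π×72.16) = 3.098×10^6 mm³.
d = (3.098×10^6)^(1/3) = 145.8 mm.

d = 146 mm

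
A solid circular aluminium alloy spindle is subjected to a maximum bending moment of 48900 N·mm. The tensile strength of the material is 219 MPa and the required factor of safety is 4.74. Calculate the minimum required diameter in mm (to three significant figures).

d = 22.1 mm

σ_allow = 219/4.74 = 46.20 MPa.
For a solid circular section σ = 32M/(πd³), so d³ = 32M/(π σ_allow) = 32×48900/(π×46.20) = 10780 mm³.
d = 22.09 mm.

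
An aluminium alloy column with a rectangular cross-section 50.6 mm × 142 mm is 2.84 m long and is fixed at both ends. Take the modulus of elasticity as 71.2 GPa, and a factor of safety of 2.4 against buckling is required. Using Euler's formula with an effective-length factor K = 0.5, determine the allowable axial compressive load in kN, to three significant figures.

Buckling occurs about the weak axis: I_min = h·b³/12 = 142×50.6³/12 = 1.533×10^6 mm⁴ (b = 50.6 mm is the smaller dimension).
Effective length L_e = KL = 0.5×2.84 m = 1420 mm.
Euler critical load P_cr = π²EI/L_e² = π²×71200×1.533×10^6/1420² = 534300 N.
P_allow = P_cr/n = 534300/2.4 = 222600 N.

P_allow = 223 kN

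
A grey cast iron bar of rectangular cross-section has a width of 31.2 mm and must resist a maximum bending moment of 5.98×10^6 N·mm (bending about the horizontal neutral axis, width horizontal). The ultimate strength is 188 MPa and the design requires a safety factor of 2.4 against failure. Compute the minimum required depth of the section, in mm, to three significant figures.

h = 121 mm

σ_allow = 188/2.4 = 78.33 MPa.
For a rectangular section σ = 6M/(bh²), so h² = 6M/(b σ_allow) = 6×5980000/(31.2×78.33) = 14680 mm².
h = 121.2 mm.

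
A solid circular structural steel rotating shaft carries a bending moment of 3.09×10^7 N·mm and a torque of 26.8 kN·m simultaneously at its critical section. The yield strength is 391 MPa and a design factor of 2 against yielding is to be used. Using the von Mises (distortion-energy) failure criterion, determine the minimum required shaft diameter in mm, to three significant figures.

σ_allow = σ_y/n = 391/2 = 195.5 MPa.
For a solid shaft σ_b = 32M/(πd³) and τ = 16T/(πd³), so the von Mises stress is σ' = (16/πd³)·√(4M²+3T²).
√(4M²+3T²) = √(4×(3.090×10^7)² + 3×(2.680×10^7)²) = 7.729×10^7 N·mm.
d³ = 16×7.729×10^7/(π×195.5) = 2.014×10^6 mm³.
d = 126.3 mm.

d = 126 mm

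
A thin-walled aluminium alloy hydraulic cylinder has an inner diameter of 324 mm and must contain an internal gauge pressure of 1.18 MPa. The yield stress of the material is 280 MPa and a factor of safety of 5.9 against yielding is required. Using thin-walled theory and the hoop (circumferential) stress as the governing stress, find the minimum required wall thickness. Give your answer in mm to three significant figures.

t = 4.03 mm

σ_allow = 280/5.9 = 47.46 MPa.
Hoop stress σ_h = pD/(2t), so t = pD/(2σ_allow) = 1.18×324/(2×47.46) = 4.028 mm.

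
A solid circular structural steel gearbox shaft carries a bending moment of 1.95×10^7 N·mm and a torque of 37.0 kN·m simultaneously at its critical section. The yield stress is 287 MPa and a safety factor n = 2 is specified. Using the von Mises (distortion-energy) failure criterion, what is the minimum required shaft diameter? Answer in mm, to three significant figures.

d = 139 mm

σ_allow = σ_y/n = 287/2 = 143.5 MPa.
For a solid shaft σ_b = 32M/(πd³) and τ = 16T/(πd³), so the von Mises stress is σ' = (16/πd³)·√(4M²+3T²).
√(4M²+3T²) = √(4×(1.950×10^7)² + 3×(3.700×10^7)²) = 7.502×10^7 N·mm.
d³ = 16×7.502×10^7/(π×143.5) = 2.663×10^6 mm³.
d = 138.6 mm.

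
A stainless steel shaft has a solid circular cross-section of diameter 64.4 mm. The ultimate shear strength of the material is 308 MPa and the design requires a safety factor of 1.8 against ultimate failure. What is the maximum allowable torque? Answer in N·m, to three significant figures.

τ_allow = 308/1.8 = 171.1 MPa.
For a solid shaft T_allow = τ_allow·πd³/16; πd³/16 = π×64.4³/16 = 52440 mm³.
T_allow = 171.1×52440 = 8.974×10^6 N·mm = 8974 N·m.

T_allow = 8970 N·m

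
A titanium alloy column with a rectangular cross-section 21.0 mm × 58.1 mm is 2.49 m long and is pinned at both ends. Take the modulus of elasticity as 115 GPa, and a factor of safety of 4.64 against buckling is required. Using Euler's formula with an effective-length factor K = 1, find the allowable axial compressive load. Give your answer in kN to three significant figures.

Buckling occurs about the weak axis: I_min = h·b³/12 = 58.1×21.0³/12 = 44840 mm⁴ (b = 21.0 mm is the smaller dimension).
Effective length L_e = KL = 1×2.49 m = 2490 mm.
Euler critical load P_cr = π²EI/L_e² = π²×115000×44840/2490² = 8208 N.
P_allow = P_cr/n = 8208/4.64 = 1769 N.

P_allow = 1.77 kN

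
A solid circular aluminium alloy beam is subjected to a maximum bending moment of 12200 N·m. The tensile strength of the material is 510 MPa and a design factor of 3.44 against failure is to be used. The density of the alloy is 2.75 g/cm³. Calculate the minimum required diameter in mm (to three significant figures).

σ_allow = 510/3.44 = 148.3 MPa.
For a solid circular section σ = 32M/(πd³), so d³ = 32M/(π σ_allow) = 32×1.2200×10^7/(π×148.3) = 838200 mm³.
d = 94.29 mm.

d = 94.3 mm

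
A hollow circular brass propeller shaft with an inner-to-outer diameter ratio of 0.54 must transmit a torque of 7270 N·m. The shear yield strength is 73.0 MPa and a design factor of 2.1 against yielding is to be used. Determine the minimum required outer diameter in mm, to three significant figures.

τ_allow = 73.0/2.1 = 34.76 MPa.
For a hollow shaft τ = 16T/[πd_o³(1−k⁴)] with k = 0.54, so 1−k⁴ = 0.9150.
d_o³ = 16T/[π τ_allow (1−k⁴)] = 16×7270000/(π×34.76×0.9150) = 1.164×10^6 mm³.
d_o = 105.2 mm.

d_o = 105 mm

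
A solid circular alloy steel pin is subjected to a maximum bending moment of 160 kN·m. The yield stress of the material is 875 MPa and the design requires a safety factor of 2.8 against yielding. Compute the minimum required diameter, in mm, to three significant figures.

d = 173 mm

σ_allow = 875/2.8 = 312.5 MPa.
For a solid circular section σ = 32M/(πd³), so d³ = 32M/(π σ_allow) = 32×1.6000×10^8/(π×312.5) = 5.215×10^6 mm³.
d = 173.4 mm.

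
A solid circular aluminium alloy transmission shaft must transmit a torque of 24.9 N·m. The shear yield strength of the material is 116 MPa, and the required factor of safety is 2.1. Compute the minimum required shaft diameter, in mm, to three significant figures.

d = 13.2 mm

Allowable shear stress τ_allow = 116/2.1 = 55.24 MPa.
For a solid shaft τ = 16T/(πd³), so d³ = 16T/(π τ_allow) = 16×24900/(π×55.24) = 2296 mm³.
d = (2296)^(1/3) = 13.19 mm.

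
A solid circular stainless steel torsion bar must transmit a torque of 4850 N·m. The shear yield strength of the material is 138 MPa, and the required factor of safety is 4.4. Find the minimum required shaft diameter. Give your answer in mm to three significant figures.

d = 92.3 mm

Allowable shear stress τ_allow = 138/4.4 = 31.36 MPa.
For a solid shaft τ = 16T/(πd³), so d³ = 16T/(π τ_allow) = 16×4850000/(π×31.36) = 787600 mm³.
d = (787600)^(1/3) = 92.35 mm.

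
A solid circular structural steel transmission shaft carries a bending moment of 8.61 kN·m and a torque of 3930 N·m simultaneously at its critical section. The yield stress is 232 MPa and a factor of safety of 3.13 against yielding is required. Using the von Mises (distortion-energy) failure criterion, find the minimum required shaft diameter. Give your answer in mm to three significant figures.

d = 108 mm

σ_allow = σ_y/n = 232/3.13 = 74.12 MPa.
For a solid shaft σ_b = 32M/(πd³) and τ = 16T/(πd³), so the von Mises stress is σ' = (16/πd³)·√(4M²+3T²).
√(4M²+3T²) = √(4×(8.610×10^6)² + 3×(3.930×10^6)²) = 1.852×10^7 N·mm.
d³ = 16×1.852×10^7/(π×74.12) = 1.272×10^6 mm³.
d = 108.4 mm.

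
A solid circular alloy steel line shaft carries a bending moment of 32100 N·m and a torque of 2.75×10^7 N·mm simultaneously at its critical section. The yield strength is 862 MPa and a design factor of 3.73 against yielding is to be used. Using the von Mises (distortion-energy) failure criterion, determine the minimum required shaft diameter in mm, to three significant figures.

d = 121 mm

σ_allow = σ_y/n = 862/3.73 = 231.1 MPa.
For a solid shaft σ_b = 32M/(πd³) and τ = 16T/(πd³), so the von Mises stress is σ' = (16/πd³)·√(4M²+3T²).
√(4M²+3T²) = √(4×(3.210×10^7)² + 3×(2.750×10^7)²) = 7.994×10^7 N·mm.
d³ = 16×7.994×10^7/(π×231.1) = 1.762×10^6 mm³.
d = 120.8 mm.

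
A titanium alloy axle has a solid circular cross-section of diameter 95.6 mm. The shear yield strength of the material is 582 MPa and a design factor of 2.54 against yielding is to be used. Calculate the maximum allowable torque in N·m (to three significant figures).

τ_allow = 582/2.54 = 229.1 MPa.
For a solid shaft T_allow = τ_allow·πd³/16; πd³/16 = π×95.6³/16 = 171600 mm³.
T_allow = 229.1×171600 = 3.931×10^7 N·mm = 39310 N·m.

T_allow = 39300 N·m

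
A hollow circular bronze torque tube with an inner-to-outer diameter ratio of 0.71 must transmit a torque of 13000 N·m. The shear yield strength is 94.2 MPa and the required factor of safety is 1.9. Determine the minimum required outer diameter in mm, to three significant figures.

τ_allow = 94.2/1.9 = 49.58 MPa.
For a hollow shaft τ = 16T/[πd_o³(1−k⁴)] with k = 0.71, so 1−k⁴ = 0.7459.
d_o³ = 16T/[π τ_allow (1−k⁴)] = 16×1.3000×10^7/(π×49.58×0.7459) = 1.790×10^6 mm³.
d_o = 121.4 mm.

d_o = 121 mm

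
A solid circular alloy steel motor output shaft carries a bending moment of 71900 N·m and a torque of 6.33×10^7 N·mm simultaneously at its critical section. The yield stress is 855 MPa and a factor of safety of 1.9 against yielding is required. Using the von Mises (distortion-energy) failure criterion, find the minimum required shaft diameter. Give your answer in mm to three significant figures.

σ_allow = σ_y/n = 855/1.9 = 450.0 MPa.
For a solid shaft σ_b = 32M/(πd³) and τ = 16T/(πd³), so the von Mises stress is σ' = (16/πd³)·√(4M²+3T²).
√(4M²+3T²) = √(4×(7.190×10^7)² + 3×(6.330×10^7)²) = 1.808×10^8 N·mm.
d³ = 16×1.808×10^8/(π×450.0) = 2.047×10^6 mm³.
d = 127.0 mm.

d = 127 mm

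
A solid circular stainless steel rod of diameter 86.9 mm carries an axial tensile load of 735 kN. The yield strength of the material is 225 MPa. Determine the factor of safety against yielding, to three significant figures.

A = πd²/4 = 5931 mm².
σ = F/A = 735000/5931 = 123.9 MPa.
n = 225/123.9 = 1.816.

n = 1.82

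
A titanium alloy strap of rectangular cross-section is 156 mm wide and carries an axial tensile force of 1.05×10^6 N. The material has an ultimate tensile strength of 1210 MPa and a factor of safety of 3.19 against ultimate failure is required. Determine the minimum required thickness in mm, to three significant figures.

t = 17.7 mm

σ_allow = 1210/3.19 = 379.3 MPa.
Required area A = F/σ_allow = 1050000/379.3 = 2768 mm².
t = A/w = 2768/156 = 17.74 mm.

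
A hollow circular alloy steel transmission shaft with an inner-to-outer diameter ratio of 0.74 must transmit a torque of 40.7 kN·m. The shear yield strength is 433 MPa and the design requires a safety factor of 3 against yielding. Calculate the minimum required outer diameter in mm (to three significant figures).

d_o = 127 mm

τ_allow = 433/3 = 144.3 MPa.
For a hollow shaft τ = 16T/[πd_o³(1−k⁴)] with k = 0.74, so 1−k⁴ = 0.7001.
d_o³ = 16T/[π τ_allow (1−k⁴)] = 16×4.0700×10^7/(π×144.3×0.7001) = 2.051×10^6 mm³.
d_o = 127.1 mm.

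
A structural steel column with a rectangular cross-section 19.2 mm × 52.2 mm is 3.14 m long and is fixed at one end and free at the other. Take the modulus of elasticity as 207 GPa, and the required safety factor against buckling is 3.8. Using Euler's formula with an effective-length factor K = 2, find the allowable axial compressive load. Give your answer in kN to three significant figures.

P_allow = 0.420 kN

Buckling occurs about the weak axis: I_min = h·b³/12 = 52.2×19.2³/12 = 30790 mm⁴ (b = 19.2 mm is the smaller dimension).
Effective length L_e = KL = 2×3.14 m = 6280 mm.
Euler critical load P_cr = π²EI/L_e² = π²×207000×30790/6280² = 1595 N.
P_allow = P_cr/n = 1595/3.8 = 419.7 N.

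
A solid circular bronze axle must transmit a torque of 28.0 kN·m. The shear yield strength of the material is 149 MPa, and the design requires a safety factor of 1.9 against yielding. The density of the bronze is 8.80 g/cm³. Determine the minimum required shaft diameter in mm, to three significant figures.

d = 122 mm

Allowable shear stress τ_allow = 149/1.9 = 78.42 MPa.
For a solid shaft τ = 16T/(πd³), so d³ = 16T/(π τ_allow) = 16×2.8000×10^7/(π×78.42) = 1.818×10^6 mm³.
d = (1.818×10^6)^(1/3) = 122.1 mm.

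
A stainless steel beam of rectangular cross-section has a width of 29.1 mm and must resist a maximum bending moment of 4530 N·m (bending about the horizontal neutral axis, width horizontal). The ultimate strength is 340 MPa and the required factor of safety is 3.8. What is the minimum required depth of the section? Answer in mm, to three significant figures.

h = 102 mm

σ_allow = 340/3.8 = 89.47 MPa.
For a rectangular section σ = 6M/(bh²), so h² = 6M/(b σ_allow) = 6×4530000/(29.1×89.47) = 10440 mm².
h = 102.2 mm.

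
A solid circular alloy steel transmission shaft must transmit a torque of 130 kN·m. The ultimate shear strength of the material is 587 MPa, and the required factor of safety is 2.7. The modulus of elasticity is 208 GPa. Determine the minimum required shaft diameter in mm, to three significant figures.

d = 145 mm

Allowable shear stress τ_allow = 587/2.7 = 217.4 MPa.
For a solid shaft τ = 16T/(πd³), so d³ = 16T/(π τ_allow) = 16×1.3000×10^8/(π×217.4) = 3.045×10^6 mm³.
d = (3.045×10^6)^(1/3) = 144.9 mm.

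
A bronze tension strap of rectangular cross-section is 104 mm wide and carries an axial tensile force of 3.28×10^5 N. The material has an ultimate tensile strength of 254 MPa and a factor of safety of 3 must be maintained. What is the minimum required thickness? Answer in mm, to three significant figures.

σ_allow = 254/3 = 84.67 MPa.
Required area A = F/σ_allow = 328000/84.67 = 3874 mm².
t = A/w = 3874/104 = 37.25 mm.

t = 37.3 mm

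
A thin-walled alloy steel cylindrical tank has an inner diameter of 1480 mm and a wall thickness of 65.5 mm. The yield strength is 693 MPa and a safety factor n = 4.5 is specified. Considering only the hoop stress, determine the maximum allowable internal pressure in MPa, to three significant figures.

σ_allow = 693/4.5 = 154.0 MPa.
σ_h = pD/(2t) → p_allow = 2σ_allow t/D = 2×154.0×65.5/1480 = 13.63 MPa.

p_allow = 13.6 MPa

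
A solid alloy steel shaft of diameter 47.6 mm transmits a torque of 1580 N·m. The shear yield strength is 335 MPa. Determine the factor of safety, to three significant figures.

n = 4.49

τ = 16T/(πd³) = 16×1580000/(π×47.6³) = 74.61 MPa.
n = τ_limit/τ = 335/74.61 = 4.490.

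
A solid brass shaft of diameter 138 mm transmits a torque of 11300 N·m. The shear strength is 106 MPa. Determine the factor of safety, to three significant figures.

τ = 16T/(πd³) = 16×1.1300×10^7/(π×138³) = 21.90 MPa.
n = τ_limit/τ = 106/21.90 = 4.841.

n = 4.84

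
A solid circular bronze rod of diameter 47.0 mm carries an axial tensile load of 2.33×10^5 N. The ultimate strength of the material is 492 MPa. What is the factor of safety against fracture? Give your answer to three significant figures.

A = πd²/4 = 1735 mm².
σ = F/A = 233000/1735 = 134.3 MPa.
n = 492/134.3 = 3.663.

n = 3.66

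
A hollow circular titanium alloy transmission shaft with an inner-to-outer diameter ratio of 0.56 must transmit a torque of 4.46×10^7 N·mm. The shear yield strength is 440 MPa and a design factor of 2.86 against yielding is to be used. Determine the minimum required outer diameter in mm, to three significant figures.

τ_allow = 440/2.86 = 153.8 MPa.
For a hollow shaft τ = 16T/[πd_o³(1−k⁴)] with k = 0.56, so 1−k⁴ = 0.9017.
d_o³ = 16T/[π τ_allow (1−k⁴)] = 16×4.4600×10^7/(π×153.8×0.9017) = 1.637×10^6 mm³.
d_o = 117.9 mm.

d_o = 118 mm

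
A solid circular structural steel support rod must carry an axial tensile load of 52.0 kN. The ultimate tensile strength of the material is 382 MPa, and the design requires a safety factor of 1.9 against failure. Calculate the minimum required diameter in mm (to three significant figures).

Allowable stress σ_allow = 382/1.9 = 201.1 MPa.
Required area A = F/σ_allow = 52000/201.1 = 258.6 mm².
A = πd²/4 → d = √(4A/π) = 18.15 mm.

d = 18.1 mm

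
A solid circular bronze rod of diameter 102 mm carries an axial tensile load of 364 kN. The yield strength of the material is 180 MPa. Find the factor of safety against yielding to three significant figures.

A = πd²/4 = 8171 mm².
σ = F/A = 364000/8171 = 44.55 MPa.
n = 180/44.55 = 4.041.

n = 4.04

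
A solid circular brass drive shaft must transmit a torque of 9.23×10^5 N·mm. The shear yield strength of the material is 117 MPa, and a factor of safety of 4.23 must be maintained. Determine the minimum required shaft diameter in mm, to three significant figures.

d = 55.4 mm

Allowable shear stress τ_allow = 117/4.23 = 27.66 MPa.
For a solid shaft τ = 16T/(πd³), so d³ = 16T/(π τ_allow) = 16×923000/(π×27.66) = 170000 mm³.
d = (170000)^(1/3) = 55.39 mm.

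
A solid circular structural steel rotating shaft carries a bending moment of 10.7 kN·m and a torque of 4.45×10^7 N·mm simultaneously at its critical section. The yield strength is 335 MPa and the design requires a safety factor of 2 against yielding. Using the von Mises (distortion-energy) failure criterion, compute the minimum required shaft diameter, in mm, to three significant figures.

σ_allow = σ_y/n = 335/2 = 167.5 MPa.
For a solid shaft σ_b = 32M/(πd³) and τ = 16T/(πd³), so the von Mises stress is σ' = (16/πd³)·√(4M²+3T²).
√(4M²+3T²) = √(4×(1.070×10^7)² + 3×(4.450×10^7)²) = 7.999×10^7 N·mm.
d³ = 16×7.999×10^7/(π×167.5) = 2.432×10^6 mm³.
d = 134.5 mm.

d = 134 mm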